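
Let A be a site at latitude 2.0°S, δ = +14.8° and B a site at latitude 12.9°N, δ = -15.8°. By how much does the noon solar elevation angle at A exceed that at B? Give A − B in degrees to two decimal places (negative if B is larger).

A: 90° − |-2.0 − (14.8)| = 73.20°.
B: 90° − |12.9 − (-15.8)| = 61.30°.
A − B = 73.20 − 61.30 = 11.90°.

+11.90°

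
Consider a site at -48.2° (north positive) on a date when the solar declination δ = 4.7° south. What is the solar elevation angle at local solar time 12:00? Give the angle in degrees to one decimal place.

Hour angle H = 15° × (12 − 12) = 0.00°.
cos θ_z = sin(-48.2°) sin(-4.7°) + cos(-48.2°) cos(-4.7°) cos(0.00°) = 0.0611 + 0.6643 = 0.7254.
θ_z = arccos(0.7254) = 43.50°, so the elevation is 90° − 43.50° = 46.50°.

46.5°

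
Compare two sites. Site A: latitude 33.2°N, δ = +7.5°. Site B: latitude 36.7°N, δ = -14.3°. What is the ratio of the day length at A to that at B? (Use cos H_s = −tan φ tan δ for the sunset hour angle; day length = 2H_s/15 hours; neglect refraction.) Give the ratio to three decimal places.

1.201

A: H_s = arccos(−tan 33.2° · tan 7.5°) = 94.94°, so 2H_s/15 = 12.6587 h.
B: H_s = arccos(−tan 36.7° · tan -14.3°) = 79.05°, so 2H_s/15 = 10.5400 h.
Ratio A/B = 12.6587 / 10.5400 = 1.2010.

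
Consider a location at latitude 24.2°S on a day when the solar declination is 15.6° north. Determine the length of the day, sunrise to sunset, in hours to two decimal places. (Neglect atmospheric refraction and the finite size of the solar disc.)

11.04 hours

cos H_s = −tan(-24.2°) · tan(15.6°) = 0.1255, so H_s = arccos(0.1255) = 82.79°.
Day length = 2 H_s / 15° h⁻¹ = 165.58° / 15 = 11.039 h.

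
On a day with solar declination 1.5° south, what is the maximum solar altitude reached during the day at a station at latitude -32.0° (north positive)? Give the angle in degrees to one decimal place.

59.5°

At local solar noon the hour angle is zero, so the elevation is 90° − |φ − δ| = 90° − |-32.0° − (-1.5°)| = 90° − 30.5° = 59.5°.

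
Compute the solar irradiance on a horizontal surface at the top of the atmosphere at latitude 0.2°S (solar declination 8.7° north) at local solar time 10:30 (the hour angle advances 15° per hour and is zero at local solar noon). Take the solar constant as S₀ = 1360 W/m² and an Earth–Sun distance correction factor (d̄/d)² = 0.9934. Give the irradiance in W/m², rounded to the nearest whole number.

Hour angle H = 15° × (10.5 − 12) = -22.50°.
cos θ_z = sin(-0.2°) sin(8.7°) + cos(-0.2°) cos(8.7°) cos(-22.50°) = -0.0005 + 0.9132 = 0.9127.
Top-of-atmosphere irradiance = S₀ (d̄/d)² cos θ_z = 1360 × 0.9934 × 0.9127 = 1233.08 W/m².

1233 W/m²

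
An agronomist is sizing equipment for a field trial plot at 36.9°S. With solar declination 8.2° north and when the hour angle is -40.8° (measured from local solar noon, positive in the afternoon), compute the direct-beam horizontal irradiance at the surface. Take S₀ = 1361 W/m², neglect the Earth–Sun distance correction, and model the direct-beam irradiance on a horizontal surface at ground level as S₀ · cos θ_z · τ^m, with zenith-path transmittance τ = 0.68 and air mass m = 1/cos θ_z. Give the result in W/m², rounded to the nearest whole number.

330 W/m²

With φ = -36.9°, δ = 8.2°, H = -40.80°: sin φ sin δ = -0.0856, cos φ cos δ cos H = 0.5992, so cos θ_z = 0.5136.
Air mass m = 1/cos θ_z = 1/0.5136 = 1.947; τ^m = 0.68^1.947 = 0.4719.
Surface direct beam = 1361 × 0.5136 × 0.4719 = 329.86 W/m².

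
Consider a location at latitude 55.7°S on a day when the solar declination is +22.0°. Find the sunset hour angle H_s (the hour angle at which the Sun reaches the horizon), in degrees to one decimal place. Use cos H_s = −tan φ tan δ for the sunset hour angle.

53.7°

cos H_s = −tan(-55.7°) · tan(22.0°) = 0.5923, so H_s = arccos(0.5923) = 53.68°.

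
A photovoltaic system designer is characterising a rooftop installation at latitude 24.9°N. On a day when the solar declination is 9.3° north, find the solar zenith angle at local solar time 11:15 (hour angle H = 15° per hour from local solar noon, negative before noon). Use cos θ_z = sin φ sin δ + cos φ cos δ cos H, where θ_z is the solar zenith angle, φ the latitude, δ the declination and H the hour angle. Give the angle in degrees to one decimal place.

18.9°

Hour angle H = 15° × (11.25 − 12) = -11.25°.
With φ = 24.9°, δ = 9.3°, H = -11.25°: sin φ sin δ = 0.0680, cos φ cos δ cos H = 0.8779, so cos θ_z = 0.9459.
θ_z = arccos(0.9459) = 18.93°.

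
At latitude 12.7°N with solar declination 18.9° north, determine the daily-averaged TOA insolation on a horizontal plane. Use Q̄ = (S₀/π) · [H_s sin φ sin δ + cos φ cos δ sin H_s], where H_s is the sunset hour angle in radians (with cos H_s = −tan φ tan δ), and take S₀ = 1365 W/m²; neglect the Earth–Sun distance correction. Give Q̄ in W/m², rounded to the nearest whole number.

The sunset hour angle satisfies cos H_s = −tan φ tan δ = -0.0772, giving H_s = 94.43°. In radians, H_s = 1.6481.
H_s sin φ sin δ = 1.6481 × 0.2198 × 0.3239 = 0.1173.
cos φ cos δ sin H_s = 0.9755 × 0.9461 × 0.9970 = 0.9202.
Q̄ = (1365/π) × (0.1173 + 0.9202) = 434.49 × 1.0375 = 450.78 W/m².

451 W/m²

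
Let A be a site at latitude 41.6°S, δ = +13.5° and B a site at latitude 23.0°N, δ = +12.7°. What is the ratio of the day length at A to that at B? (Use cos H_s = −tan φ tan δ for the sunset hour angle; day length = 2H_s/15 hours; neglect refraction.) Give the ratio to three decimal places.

0.814

A: H_s = arccos(−tan -41.6° · tan 13.5°) = 77.69°, so 2H_s/15 = 10.3587 h.
B: H_s = arccos(−tan 23.0° · tan 12.7°) = 95.49°, so 2H_s/15 = 12.7320 h.
Ratio A/B = 10.3587 / 12.7320 = 0.8136.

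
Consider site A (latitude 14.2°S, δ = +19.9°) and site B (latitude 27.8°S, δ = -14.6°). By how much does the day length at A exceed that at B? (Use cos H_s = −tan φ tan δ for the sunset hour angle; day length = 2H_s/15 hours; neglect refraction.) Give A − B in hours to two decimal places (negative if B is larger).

-1.75 h

A: H_s = arccos(−tan -14.2° · tan 19.9°) = 84.74°, so 2H_s/15 = 11.2987 h.
B: H_s = arccos(−tan -27.8° · tan -14.6°) = 97.89°, so 2H_s/15 = 13.0520 h.
A − B = 11.2987 − 13.0520 = -1.7533 h.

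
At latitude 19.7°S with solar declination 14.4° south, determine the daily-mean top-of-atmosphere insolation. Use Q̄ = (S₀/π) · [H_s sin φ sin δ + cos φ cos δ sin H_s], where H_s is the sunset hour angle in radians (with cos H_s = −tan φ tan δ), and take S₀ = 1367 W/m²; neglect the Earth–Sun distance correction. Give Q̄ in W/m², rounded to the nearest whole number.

456 W/m²

The sunset hour angle satisfies cos H_s = −tan φ tan δ = -0.0919, giving H_s = 95.27°. In radians, H_s = 1.6628.
H_s sin φ sin δ = 1.6628 × -0.3371 × -0.2487 = 0.1394.
cos φ cos δ sin H_s = 0.9415 × 0.9686 × 0.9958 = 0.9081.
Q̄ = (1367/π) × (0.1394 + 0.9081) = 435.13 × 1.0475 = 455.80 W/m².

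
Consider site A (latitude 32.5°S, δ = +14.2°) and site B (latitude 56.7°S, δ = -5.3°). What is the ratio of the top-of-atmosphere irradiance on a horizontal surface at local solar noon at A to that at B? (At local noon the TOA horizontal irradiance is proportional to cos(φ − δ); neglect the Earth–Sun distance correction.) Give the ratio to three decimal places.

1.099

A: cos θ_z = cos(-32.5° − (14.2°)) = 0.6858.
B: cos θ_z = cos(-56.7° − (-5.3°)) = 0.6239.
Ratio A/B = 0.6858 / 0.6239 = 1.0992.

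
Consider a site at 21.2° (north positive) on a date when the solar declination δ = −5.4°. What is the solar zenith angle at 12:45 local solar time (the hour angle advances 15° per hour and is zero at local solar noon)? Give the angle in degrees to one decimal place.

28.8°

Hour angle H = 15° × (12.75 − 12) = 11.25°.
With φ = 21.2°, δ = -5.4°, H = 11.25°: sin φ sin δ = -0.0340, cos φ cos δ cos H = 0.9104, so cos θ_z = 0.8764.
θ_z = arccos(0.8764) = 28.79°.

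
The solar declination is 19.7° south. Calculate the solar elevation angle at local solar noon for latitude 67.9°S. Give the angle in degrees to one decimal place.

41.8°

At local solar noon the hour angle is zero, so the elevation is 90° − |φ − δ| = 90° − |-67.9° − (-19.7°)| = 90° − 48.2° = 41.8°.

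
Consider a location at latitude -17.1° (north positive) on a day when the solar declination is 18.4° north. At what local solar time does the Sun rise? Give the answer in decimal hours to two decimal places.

6.39 h

cos H_s = −tan(-17.1°) · tan(18.4°) = 0.1023, so H_s = arccos(0.1023) = 84.13°.
Sunrise is at 12 − H_s/15 = 12 − 5.609 = 6.391 h local solar time.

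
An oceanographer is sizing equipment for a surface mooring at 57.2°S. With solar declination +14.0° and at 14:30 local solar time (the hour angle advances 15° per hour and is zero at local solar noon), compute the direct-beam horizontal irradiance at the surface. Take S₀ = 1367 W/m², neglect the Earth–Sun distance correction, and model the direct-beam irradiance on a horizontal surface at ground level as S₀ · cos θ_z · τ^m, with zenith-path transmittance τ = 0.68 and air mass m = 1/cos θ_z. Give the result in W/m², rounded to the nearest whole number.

48 W/m²

Hour angle H = 15° × (14.5 − 12) = 37.50°.
With φ = -57.2°, δ = 14.0°, H = 37.50°: sin φ sin δ = -0.2034, cos φ cos δ cos H = 0.4170, so cos θ_z = 0.2136.
Air mass m = 1/cos θ_z = 1/0.2136 = 4.682; τ^m = 0.68^4.682 = 0.1644.
Surface direct beam = 1367 × 0.2136 × 0.1644 = 48.00 W/m².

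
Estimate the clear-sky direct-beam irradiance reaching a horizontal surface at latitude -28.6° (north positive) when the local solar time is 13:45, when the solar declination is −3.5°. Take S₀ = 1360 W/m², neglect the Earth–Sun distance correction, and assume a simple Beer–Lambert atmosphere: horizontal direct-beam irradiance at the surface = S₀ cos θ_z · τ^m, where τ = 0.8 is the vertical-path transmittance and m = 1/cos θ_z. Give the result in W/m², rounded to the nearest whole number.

Hour angle H = 15° × (13.75 − 12) = 26.25°.
cos θ_z = sin(-28.6°) sin(-3.5°) + cos(-28.6°) cos(-3.5°) cos(26.25°) = 0.0292 + 0.7860 = 0.8152.
Air mass m = 1/cos θ_z = 1/0.8152 = 1.227; τ^m = 0.8^1.227 = 0.7605.
Surface direct beam = 1360 × 0.8152 × 0.7605 = 843.15 W/m².

843 W/m²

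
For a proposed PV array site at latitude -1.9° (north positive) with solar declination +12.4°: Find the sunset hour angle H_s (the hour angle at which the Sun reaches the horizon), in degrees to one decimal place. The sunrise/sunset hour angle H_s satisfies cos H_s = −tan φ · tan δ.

The sunset hour angle satisfies cos H_s = −tan φ tan δ = 0.0073, giving H_s = 89.58°.

89.6°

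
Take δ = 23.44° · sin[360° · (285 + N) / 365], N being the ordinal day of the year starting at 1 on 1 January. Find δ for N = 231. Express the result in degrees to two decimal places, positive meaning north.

360 × (285 + 231) / 365 = 508.932°; sin(508.932°) = 0.5161.
δ = 23.44 × 0.5161 = 12.097° ≈ +12.10°.

+12.10°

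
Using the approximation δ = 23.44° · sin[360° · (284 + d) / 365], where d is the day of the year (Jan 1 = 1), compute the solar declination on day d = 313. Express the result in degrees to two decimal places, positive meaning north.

360 × (284 + 313) / 365 = 588.822°; sin(588.822°) = -0.7527.
δ = 23.44 × -0.7527 = -17.643° ≈ -17.64°.

-17.64°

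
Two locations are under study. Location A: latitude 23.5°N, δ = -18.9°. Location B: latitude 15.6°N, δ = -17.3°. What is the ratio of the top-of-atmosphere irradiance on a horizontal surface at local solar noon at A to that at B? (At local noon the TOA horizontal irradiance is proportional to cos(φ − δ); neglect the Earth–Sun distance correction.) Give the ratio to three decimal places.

0.880

A: cos θ_z = cos(23.5° − (-18.9°)) = 0.7385.
B: cos θ_z = cos(15.6° − (-17.3°)) = 0.8396.
Ratio A/B = 0.7385 / 0.8396 = 0.8796.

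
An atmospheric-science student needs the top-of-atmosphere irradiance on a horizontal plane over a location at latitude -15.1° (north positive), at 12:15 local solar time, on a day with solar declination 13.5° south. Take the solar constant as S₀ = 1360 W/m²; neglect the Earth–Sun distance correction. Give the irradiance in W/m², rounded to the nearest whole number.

Hour angle H = 15° × (12.25 − 12) = 3.75°.
With φ = -15.1°, δ = -13.5°, H = 3.75°: sin φ sin δ = 0.0608, cos φ cos δ cos H = 0.9368, so cos θ_z = 0.9976.
Top-of-atmosphere irradiance = S₀ cos θ_z = 1360 × 0.9976 = 1356.74 W/m².

1357 W/m²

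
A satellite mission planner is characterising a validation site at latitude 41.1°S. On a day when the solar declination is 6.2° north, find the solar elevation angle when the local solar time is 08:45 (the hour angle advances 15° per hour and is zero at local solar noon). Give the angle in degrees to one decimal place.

25.0°

Hour angle H = 15° × (8.75 − 12) = -48.75°.
With φ = -41.1°, δ = 6.2°, H = -48.75°: sin φ sin δ = -0.0710, cos φ cos δ cos H = 0.4940, so cos θ_z = 0.4230.
θ_z = arccos(0.4230) = 64.98°, so the elevation is 90° − 64.98° = 25.02°.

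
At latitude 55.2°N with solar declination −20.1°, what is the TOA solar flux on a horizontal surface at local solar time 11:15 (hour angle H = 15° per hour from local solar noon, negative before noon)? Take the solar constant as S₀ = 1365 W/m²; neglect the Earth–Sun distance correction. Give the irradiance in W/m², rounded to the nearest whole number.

332 W/m²

Hour angle H = 15° × (11.25 − 12) = -11.25°.
With φ = 55.2°, δ = -20.1°, H = -11.25°: sin φ sin δ = -0.2822, cos φ cos δ cos H = 0.5257, so cos θ_z = 0.2435.
Top-of-atmosphere irradiance = S₀ cos θ_z = 1365 × 0.2435 = 332.38 W/m².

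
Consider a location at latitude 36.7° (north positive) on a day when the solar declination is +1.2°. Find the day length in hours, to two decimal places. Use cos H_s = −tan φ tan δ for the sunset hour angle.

12.12 hours

−tan φ tan δ = −(0.7454)(0.0209) = -0.0156; H_s = arccos(-0.0156) = 90.89°.
Day length = 2 H_s / 15° h⁻¹ = 181.78° / 15 = 12.119 h.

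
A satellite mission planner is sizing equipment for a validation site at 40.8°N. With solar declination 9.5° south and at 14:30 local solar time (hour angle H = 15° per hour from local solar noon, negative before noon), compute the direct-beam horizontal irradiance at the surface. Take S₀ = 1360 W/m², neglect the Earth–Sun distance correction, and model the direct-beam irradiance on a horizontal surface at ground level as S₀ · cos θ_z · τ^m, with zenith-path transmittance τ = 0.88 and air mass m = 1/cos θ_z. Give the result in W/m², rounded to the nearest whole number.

506 W/m²

Hour angle H = 15° × (14.5 − 12) = 37.50°.
cos θ_z = sin(40.8°) sin(-9.5°) + cos(40.8°) cos(-9.5°) cos(37.50°) = -0.1078 + 0.5923 = 0.4845.
Air mass m = 1/cos θ_z = 1/0.4845 = 2.064; τ^m = 0.88^2.064 = 0.7681.
Surface direct beam = 1360 × 0.4845 × 0.7681 = 506.12 W/m².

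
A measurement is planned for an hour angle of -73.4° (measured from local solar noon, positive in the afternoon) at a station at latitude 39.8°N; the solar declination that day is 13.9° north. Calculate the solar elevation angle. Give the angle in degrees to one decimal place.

21.5°

cos θ_z = sin φ sin δ + cos φ cos δ cos H = (0.6401)(0.2402) + (0.7683)(0.9707)(0.2857) = 0.3668.
θ_z = arccos(0.3668) = 68.48°, so the elevation is 90° − 68.48° = 21.52°.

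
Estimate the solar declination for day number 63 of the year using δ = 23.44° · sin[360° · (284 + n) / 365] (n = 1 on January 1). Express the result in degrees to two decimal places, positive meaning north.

-7.15°

360 × (284 + 63) / 365 = 342.247°; sin(342.247°) = -0.3049.
δ = 23.44 × -0.3049 = -7.147° ≈ -7.15°.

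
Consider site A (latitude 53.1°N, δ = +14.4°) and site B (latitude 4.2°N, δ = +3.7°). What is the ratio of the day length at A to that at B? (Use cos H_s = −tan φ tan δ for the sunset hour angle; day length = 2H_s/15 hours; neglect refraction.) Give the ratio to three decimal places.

A: H_s = arccos(−tan 53.1° · tan 14.4°) = 110.00°, so 2H_s/15 = 14.6667 h.
B: H_s = arccos(−tan 4.2° · tan 3.7°) = 90.27°, so 2H_s/15 = 12.0360 h.
Ratio A/B = 14.6667 / 12.0360 = 1.2186.

1.219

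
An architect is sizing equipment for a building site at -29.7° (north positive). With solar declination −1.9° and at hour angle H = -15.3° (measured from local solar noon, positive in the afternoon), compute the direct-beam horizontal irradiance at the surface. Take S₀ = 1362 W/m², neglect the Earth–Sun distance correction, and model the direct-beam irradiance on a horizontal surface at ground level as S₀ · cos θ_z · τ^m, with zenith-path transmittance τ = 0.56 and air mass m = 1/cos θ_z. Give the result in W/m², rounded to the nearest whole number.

cos θ_z = sin(-29.7°) sin(-1.9°) + cos(-29.7°) cos(-1.9°) cos(-15.30°) = 0.0164 + 0.8374 = 0.8538.
Air mass m = 1/cos θ_z = 1/0.8538 = 1.171; τ^m = 0.56^1.171 = 0.5071.
Surface direct beam = 1362 × 0.8538 × 0.5071 = 589.69 W/m².

590 W/m²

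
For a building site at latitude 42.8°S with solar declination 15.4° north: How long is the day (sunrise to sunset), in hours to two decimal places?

10.03 hours

−tan φ tan δ = −(-0.9260)(0.2754) = 0.2550; H_s = arccos(0.2550) = 75.23°.
Day length = 2 H_s / 15° h⁻¹ = 150.46° / 15 = 10.031 h.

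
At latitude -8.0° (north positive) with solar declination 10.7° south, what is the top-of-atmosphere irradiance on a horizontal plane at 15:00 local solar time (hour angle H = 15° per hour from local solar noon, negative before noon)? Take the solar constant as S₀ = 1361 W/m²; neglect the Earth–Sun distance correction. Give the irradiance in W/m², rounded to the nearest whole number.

Hour angle H = 15° × (15 − 12) = 45.00°.
With φ = -8.0°, δ = -10.7°, H = 45.00°: sin φ sin δ = 0.0258, cos φ cos δ cos H = 0.6881, so cos θ_z = 0.7139.
Top-of-atmosphere irradiance = S₀ cos θ_z = 1361 × 0.7139 = 971.62 W/m².

972 W/m²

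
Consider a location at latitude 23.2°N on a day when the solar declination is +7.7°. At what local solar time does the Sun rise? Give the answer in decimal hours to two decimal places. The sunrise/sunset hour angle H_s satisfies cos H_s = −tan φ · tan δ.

−tan φ tan δ = −(0.4286)(0.1352) = -0.0579; H_s = arccos(-0.0579) = 93.32°.
Sunrise is at 12 − H_s/15 = 12 − 6.221 = 5.779 h local solar time.

5.78 h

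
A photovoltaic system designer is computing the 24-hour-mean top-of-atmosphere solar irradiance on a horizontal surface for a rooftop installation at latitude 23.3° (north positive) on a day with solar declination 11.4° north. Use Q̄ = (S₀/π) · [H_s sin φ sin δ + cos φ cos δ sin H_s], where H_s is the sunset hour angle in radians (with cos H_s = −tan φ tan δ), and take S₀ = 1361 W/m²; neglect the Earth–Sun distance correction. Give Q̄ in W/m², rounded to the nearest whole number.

445 W/m²

cos H_s = −tan(23.3°) · tan(11.4°) = -0.0868, so H_s = arccos(-0.0868) = 94.98°. In radians, H_s = 1.6577.
H_s sin φ sin δ = 1.6577 × 0.3955 × 0.1977 = 0.1296.
cos φ cos δ sin H_s = 0.9184 × 0.9803 × 0.9962 = 0.8969.
Q̄ = (1361/π) × (0.1296 + 0.8969) = 433.22 × 1.0265 = 444.70 W/m².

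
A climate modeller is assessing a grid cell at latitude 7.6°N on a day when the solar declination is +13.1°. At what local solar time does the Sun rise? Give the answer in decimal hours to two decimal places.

5.88 h

−tan φ tan δ = −(0.1334)(0.2327) = -0.0310; H_s = arccos(-0.0310) = 91.78°.
Sunrise is at 12 − H_s/15 = 12 − 6.119 = 5.881 h local solar time.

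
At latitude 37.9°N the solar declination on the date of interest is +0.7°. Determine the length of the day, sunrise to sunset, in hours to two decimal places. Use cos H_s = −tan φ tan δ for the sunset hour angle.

12.07 hours

−tan φ tan δ = −(0.7785)(0.0122) = -0.0095; H_s = arccos(-0.0095) = 90.54°.
Day length = 2 H_s / 15° h⁻¹ = 181.08° / 15 = 12.072 h.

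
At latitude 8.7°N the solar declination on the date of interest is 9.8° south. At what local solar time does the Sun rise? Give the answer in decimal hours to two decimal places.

6.10 h

The sunset hour angle satisfies cos H_s = −tan φ tan δ = 0.0264, giving H_s = 88.49°.
Sunrise is at 12 − H_s/15 = 12 − 5.899 = 6.101 h local solar time.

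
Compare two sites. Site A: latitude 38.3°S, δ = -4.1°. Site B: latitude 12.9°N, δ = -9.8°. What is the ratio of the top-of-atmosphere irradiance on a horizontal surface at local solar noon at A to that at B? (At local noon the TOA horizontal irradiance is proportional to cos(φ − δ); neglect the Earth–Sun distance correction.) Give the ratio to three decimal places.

0.897

A: cos θ_z = cos(-38.3° − (-4.1°)) = 0.8271.
B: cos θ_z = cos(12.9° − (-9.8°)) = 0.9225.
Ratio A/B = 0.8271 / 0.9225 = 0.8966.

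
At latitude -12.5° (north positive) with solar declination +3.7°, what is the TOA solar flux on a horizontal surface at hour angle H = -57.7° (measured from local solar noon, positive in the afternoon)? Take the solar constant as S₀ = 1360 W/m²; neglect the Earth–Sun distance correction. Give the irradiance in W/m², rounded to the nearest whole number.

With φ = -12.5°, δ = 3.7°, H = -57.70°: sin φ sin δ = -0.0140, cos φ cos δ cos H = 0.5206, so cos θ_z = 0.5066.
Top-of-atmosphere irradiance = S₀ cos θ_z = 1360 × 0.5066 = 688.98 W/m².

689 W/m²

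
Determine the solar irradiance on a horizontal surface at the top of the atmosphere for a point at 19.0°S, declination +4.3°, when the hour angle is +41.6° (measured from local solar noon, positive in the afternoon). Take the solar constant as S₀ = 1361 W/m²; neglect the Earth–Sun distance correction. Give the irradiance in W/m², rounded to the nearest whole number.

With φ = -19.0°, δ = 4.3°, H = 41.60°: sin φ sin δ = -0.0244, cos φ cos δ cos H = 0.7051, so cos θ_z = 0.6807.
Top-of-atmosphere irradiance = S₀ cos θ_z = 1361 × 0.6807 = 926.43 W/m².

926 W/m²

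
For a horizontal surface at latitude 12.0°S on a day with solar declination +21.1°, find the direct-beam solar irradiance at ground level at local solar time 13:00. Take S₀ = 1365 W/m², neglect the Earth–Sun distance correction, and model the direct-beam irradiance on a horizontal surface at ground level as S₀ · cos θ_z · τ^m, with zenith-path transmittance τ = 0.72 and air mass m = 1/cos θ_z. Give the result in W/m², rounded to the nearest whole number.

733 W/m²

Hour angle H = 15° × (13 − 12) = 15.00°.
cos θ_z = sin φ sin δ + cos φ cos δ cos H = (-0.2079)(0.3600) + (0.9781)(0.9330)(0.9659) = 0.8066.
Air mass m = 1/cos θ_z = 1/0.8066 = 1.240; τ^m = 0.72^1.240 = 0.6654.
Surface direct beam = 1365 × 0.8066 × 0.6654 = 732.61 W/m².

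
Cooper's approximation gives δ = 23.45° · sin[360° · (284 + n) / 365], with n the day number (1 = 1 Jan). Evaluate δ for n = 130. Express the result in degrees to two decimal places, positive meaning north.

360 × (284 + 130) / 365 = 408.329°; sin(408.329°) = 0.7470.
δ = 23.45 × 0.7470 = 17.517° ≈ +17.52°.

+17.52°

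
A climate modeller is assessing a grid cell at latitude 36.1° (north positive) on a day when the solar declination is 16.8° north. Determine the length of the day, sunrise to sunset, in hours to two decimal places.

The sunset hour angle satisfies cos H_s = −tan φ tan δ = -0.2202, giving H_s = 102.72°.
Day length = 2 H_s / 15° h⁻¹ = 205.44° / 15 = 13.696 h.

13.70 hours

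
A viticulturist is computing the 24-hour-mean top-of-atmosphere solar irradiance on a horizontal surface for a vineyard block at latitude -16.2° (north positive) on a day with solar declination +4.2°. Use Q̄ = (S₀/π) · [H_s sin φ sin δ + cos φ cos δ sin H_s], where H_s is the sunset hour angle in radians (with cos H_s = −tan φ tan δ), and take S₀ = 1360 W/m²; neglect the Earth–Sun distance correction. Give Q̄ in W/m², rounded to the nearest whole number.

401 W/m²

cos H_s = −tan(-16.2°) · tan(4.2°) = 0.0213, so H_s = arccos(0.0213) = 88.78°. In radians, H_s = 1.5495.
H_s sin φ sin δ = 1.5495 × -0.2790 × 0.0732 = -0.0316.
cos φ cos δ sin H_s = 0.9603 × 0.9973 × 0.9998 = 0.9575.
Q̄ = (1360/π) × (-0.0316 + 0.9575) = 432.90 × 0.9259 = 400.82 W/m².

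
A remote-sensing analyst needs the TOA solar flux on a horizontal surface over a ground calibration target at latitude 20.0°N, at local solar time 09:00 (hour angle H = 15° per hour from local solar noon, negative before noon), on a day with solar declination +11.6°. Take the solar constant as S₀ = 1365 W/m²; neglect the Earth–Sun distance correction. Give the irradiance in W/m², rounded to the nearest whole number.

982 W/m²

Hour angle H = 15° × (9 − 12) = -45.00°.
cos θ_z = sin(20.0°) sin(11.6°) + cos(20.0°) cos(11.6°) cos(-45.00°) = 0.0688 + 0.6509 = 0.7197.
Top-of-atmosphere irradiance = S₀ cos θ_z = 1365 × 0.7197 = 982.39 W/m².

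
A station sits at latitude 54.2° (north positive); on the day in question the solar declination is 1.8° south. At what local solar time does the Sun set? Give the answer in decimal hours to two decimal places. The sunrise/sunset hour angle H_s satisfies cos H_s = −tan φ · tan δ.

17.83 h

−tan φ tan δ = −(1.3865)(-0.0314) = 0.0435; H_s = arccos(0.0435) = 87.51°.
Sunset is at 12 + H_s/15 = 12 + 5.834 = 17.834 h local solar time.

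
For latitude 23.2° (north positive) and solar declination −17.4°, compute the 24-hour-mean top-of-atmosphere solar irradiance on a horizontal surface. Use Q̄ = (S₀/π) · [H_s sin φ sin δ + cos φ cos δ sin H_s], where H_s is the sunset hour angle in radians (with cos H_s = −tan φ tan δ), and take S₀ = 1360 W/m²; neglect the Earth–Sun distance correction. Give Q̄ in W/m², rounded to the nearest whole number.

cos H_s = −tan(23.2°) · tan(-17.4°) = 0.1343, so H_s = arccos(0.1343) = 82.28°. In radians, H_s = 1.4361.
H_s sin φ sin δ = 1.4361 × 0.3939 × -0.2990 = -0.1691.
cos φ cos δ sin H_s = 0.9191 × 0.9542 × 0.9909 = 0.8690.
Q̄ = (1360/π) × (-0.1691 + 0.8690) = 432.90 × 0.6999 = 302.99 W/m².

303 W/m²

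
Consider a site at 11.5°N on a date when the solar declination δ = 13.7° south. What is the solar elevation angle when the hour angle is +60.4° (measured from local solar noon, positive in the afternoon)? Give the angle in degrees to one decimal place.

With φ = 11.5°, δ = -13.7°, H = 60.40°: sin φ sin δ = -0.0472, cos φ cos δ cos H = 0.4703, so cos θ_z = 0.4231.
θ_z = arccos(0.4231) = 64.97°, so the elevation is 90° − 64.97° = 25.03°.

25.0°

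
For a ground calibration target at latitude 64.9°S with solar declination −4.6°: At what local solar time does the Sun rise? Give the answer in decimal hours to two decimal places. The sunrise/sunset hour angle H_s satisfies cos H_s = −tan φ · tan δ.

5.34 h

cos H_s = −tan(-64.9°) · tan(-4.6°) = -0.1718, so H_s = arccos(-0.1718) = 99.89°.
Sunrise is at 12 − H_s/15 = 12 − 6.659 = 5.341 h local solar time.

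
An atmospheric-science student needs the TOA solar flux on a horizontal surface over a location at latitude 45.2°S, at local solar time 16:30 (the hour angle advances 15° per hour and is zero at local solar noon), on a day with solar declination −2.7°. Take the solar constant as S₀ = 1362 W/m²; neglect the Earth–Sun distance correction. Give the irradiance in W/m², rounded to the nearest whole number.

412 W/m²

Hour angle H = 15° × (16.5 − 12) = 67.50°.
cos θ_z = sin(-45.2°) sin(-2.7°) + cos(-45.2°) cos(-2.7°) cos(67.50°) = 0.0334 + 0.2694 = 0.3028.
Top-of-atmosphere irradiance = S₀ cos θ_z = 1362 × 0.3028 = 412.41 W/m².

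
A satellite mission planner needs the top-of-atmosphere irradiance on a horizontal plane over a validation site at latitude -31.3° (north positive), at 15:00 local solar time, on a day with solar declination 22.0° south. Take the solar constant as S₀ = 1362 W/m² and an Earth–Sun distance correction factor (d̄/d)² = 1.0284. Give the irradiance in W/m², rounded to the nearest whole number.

1057 W/m²

Hour angle H = 15° × (15 − 12) = 45.00°.
cos θ_z = sin(-31.3°) sin(-22.0°) + cos(-31.3°) cos(-22.0°) cos(45.00°) = 0.1946 + 0.5602 = 0.7548.
Top-of-atmosphere irradiance = S₀ (d̄/d)² cos θ_z = 1362 × 1.0284 × 0.7548 = 1057.23 W/m².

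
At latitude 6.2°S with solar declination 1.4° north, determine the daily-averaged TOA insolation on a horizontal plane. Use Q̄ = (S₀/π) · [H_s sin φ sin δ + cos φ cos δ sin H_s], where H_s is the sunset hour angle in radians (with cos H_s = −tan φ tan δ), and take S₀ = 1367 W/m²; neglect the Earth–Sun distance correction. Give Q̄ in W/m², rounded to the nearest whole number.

431 W/m²

−tan φ tan δ = −(-0.1086)(0.0244) = 0.0026; H_s = arccos(0.0026) = 89.85°. In radians, H_s = 1.5682.
H_s sin φ sin δ = 1.5682 × -0.1080 × 0.0244 = -0.0041.
cos φ cos δ sin H_s = 0.9942 × 0.9997 × 1.0000 = 0.9939.
Q̄ = (1367/π) × (-0.0041 + 0.9939) = 435.13 × 0.9898 = 430.69 W/m².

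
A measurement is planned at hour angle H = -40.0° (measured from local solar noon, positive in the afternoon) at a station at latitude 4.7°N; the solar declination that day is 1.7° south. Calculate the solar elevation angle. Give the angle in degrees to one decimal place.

49.5°

cos θ_z = sin φ sin δ + cos φ cos δ cos H = (0.0819)(-0.0297) + (0.9966)(0.9996)(0.7660) = 0.7607.
θ_z = arccos(0.7607) = 40.47°, so the elevation is 90° − 40.47° = 49.53°.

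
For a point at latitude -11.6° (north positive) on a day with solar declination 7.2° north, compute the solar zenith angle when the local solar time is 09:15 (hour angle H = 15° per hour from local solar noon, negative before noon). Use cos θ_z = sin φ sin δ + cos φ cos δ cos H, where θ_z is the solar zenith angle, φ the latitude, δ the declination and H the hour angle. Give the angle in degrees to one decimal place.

Hour angle H = 15° × (9.25 − 12) = -41.25°.
With φ = -11.6°, δ = 7.2°, H = -41.25°: sin φ sin δ = -0.0252, cos φ cos δ cos H = 0.7307, so cos θ_z = 0.7055.
θ_z = arccos(0.7055) = 45.13°.

45.1°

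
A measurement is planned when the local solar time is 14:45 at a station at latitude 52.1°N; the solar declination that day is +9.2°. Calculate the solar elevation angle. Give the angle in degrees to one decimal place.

Hour angle H = 15° × (14.75 − 12) = 41.25°.
With φ = 52.1°, δ = 9.2°, H = 41.25°: sin φ sin δ = 0.1262, cos φ cos δ cos H = 0.4559, so cos θ_z = 0.5821.
θ_z = arccos(0.5821) = 54.40°, so the elevation is 90° − 54.40° = 35.60°.

35.6°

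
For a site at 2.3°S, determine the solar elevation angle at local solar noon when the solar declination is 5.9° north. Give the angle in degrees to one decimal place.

81.8°

At local solar noon the hour angle is zero, so the elevation is 90° − |φ − δ| = 90° − |-2.3° − (5.9°)| = 90° − 8.2° = 81.8°.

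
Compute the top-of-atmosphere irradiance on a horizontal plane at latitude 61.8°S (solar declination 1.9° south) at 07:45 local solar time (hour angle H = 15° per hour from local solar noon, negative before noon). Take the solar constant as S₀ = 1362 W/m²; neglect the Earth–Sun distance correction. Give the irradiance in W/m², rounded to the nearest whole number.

Hour angle H = 15° × (7.75 − 12) = -63.75°.
cos θ_z = sin(-61.8°) sin(-1.9°) + cos(-61.8°) cos(-1.9°) cos(-63.75°) = 0.0292 + 0.2089 = 0.2381.
Top-of-atmosphere irradiance = S₀ cos θ_z = 1362 × 0.2381 = 324.29 W/m².

324 W/m²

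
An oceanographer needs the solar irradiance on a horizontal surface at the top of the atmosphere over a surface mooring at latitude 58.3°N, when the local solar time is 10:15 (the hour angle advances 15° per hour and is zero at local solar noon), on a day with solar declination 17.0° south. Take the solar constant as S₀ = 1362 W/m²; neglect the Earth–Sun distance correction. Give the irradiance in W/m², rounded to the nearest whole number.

275 W/m²

Hour angle H = 15° × (10.25 − 12) = -26.25°.
cos θ_z = sin(58.3°) sin(-17.0°) + cos(58.3°) cos(-17.0°) cos(-26.25°) = -0.2488 + 0.4507 = 0.2019.
Top-of-atmosphere irradiance = S₀ cos θ_z = 1362 × 0.2019 = 274.99 W/m².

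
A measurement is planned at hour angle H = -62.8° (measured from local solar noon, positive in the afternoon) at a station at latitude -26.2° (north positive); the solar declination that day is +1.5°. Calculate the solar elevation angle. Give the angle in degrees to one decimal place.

cos θ_z = sin(-26.2°) sin(1.5°) + cos(-26.2°) cos(1.5°) cos(-62.80°) = -0.0116 + 0.4100 = 0.3984.
θ_z = arccos(0.3984) = 66.52°, so the elevation is 90° − 66.52° = 23.48°.

23.5°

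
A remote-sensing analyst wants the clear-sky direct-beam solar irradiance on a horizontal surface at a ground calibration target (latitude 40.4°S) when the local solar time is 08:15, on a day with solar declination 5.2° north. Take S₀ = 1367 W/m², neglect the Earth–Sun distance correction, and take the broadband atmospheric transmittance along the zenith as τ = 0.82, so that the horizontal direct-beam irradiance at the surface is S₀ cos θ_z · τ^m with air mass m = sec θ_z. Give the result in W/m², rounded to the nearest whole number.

Hour angle H = 15° × (8.25 − 12) = -56.25°.
cos θ_z = sin φ sin δ + cos φ cos δ cos H = (-0.6481)(0.0906) + (0.7615)(0.9959)(0.5556) = 0.3626.
Air mass m = 1/cos θ_z = 1/0.3626 = 2.758; τ^m = 0.82^2.758 = 0.5785.
Surface direct beam = 1367 × 0.3626 × 0.5785 = 286.75 W/m².

287 W/m²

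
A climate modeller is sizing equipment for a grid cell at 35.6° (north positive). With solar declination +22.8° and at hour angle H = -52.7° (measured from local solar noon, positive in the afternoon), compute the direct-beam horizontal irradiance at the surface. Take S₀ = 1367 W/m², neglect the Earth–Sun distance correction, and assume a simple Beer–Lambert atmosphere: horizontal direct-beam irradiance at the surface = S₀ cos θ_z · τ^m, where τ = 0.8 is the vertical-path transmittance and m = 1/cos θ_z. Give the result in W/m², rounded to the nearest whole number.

cos θ_z = sin(35.6°) sin(22.8°) + cos(35.6°) cos(22.8°) cos(-52.70°) = 0.2256 + 0.4542 = 0.6798.
Air mass m = 1/cos θ_z = 1/0.6798 = 1.471; τ^m = 0.8^1.471 = 0.7202.
Surface direct beam = 1367 × 0.6798 × 0.7202 = 669.27 W/m².

669 W/m²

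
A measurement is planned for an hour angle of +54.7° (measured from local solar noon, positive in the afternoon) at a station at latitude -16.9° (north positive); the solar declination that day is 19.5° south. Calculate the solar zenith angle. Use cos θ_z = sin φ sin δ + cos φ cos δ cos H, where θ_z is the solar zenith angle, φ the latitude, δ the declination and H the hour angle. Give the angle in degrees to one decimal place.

With φ = -16.9°, δ = -19.5°, H = 54.70°: sin φ sin δ = 0.0970, cos φ cos δ cos H = 0.5212, so cos θ_z = 0.6182.
θ_z = arccos(0.6182) = 51.82°.

51.8°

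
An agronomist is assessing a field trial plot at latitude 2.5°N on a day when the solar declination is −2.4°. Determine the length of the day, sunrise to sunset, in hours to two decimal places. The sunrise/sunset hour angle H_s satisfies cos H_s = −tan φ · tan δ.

−tan φ tan δ = −(0.0437)(-0.0419) = 0.0018; H_s = arccos(0.0018) = 89.90°.
Day length = 2 H_s / 15° h⁻¹ = 179.80° / 15 = 11.987 h.

11.99 hours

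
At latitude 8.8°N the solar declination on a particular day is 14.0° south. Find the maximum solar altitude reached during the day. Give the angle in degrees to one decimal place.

67.2°

At local solar noon the hour angle is zero, so the elevation is 90° − |φ − δ| = 90° − |8.8° − (-14.0°)| = 90° − 22.8° = 67.2°.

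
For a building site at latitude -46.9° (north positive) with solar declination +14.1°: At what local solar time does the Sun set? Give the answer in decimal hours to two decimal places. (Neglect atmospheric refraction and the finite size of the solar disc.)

−tan φ tan δ = −(-1.0686)(0.2512) = 0.2684; H_s = arccos(0.2684) = 74.43°.
Sunset is at 12 + H_s/15 = 12 + 4.962 = 16.962 h local solar time.

16.96 h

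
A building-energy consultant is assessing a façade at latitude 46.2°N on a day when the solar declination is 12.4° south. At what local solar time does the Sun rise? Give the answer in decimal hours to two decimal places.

The sunset hour angle satisfies cos H_s = −tan φ tan δ = 0.2293, giving H_s = 76.74°.
Sunrise is at 12 − H_s/15 = 12 − 5.116 = 6.884 h local solar time.

6.88 h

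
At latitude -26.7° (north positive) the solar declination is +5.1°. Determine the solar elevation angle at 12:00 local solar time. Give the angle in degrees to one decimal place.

58.2°

Hour angle H = 15° × (12 − 12) = 0.00°.
cos θ_z = sin φ sin δ + cos φ cos δ cos H = (-0.4493)(0.0889) + (0.8934)(0.9960)(1.0000) = 0.8499.
θ_z = arccos(0.8499) = 31.80°, so the elevation is 90° − 31.80° = 58.20°.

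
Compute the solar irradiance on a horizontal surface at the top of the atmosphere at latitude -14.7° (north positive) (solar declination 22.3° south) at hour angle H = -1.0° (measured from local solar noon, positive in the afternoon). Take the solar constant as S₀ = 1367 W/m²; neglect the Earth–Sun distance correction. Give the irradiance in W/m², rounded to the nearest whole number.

1355 W/m²

cos θ_z = sin(-14.7°) sin(-22.3°) + cos(-14.7°) cos(-22.3°) cos(-1.00°) = 0.0963 + 0.8948 = 0.9911.
Top-of-atmosphere irradiance = S₀ cos θ_z = 1367 × 0.9911 = 1354.83 W/m².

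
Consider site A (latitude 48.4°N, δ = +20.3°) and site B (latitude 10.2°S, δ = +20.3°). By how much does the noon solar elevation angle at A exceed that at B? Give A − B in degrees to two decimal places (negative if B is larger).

A: 90° − |48.4 − (20.3)| = 61.90°.
B: 90° − |-10.2 − (20.3)| = 59.50°.
A − B = 61.90 − 59.50 = 2.40°.

+2.40°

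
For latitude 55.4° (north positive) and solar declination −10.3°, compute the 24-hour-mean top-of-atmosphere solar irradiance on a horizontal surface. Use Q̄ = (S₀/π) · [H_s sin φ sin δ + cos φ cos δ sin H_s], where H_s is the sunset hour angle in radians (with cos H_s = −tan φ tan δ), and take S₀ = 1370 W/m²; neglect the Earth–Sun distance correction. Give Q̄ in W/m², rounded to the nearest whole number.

151 W/m²

−tan φ tan δ = −(1.4496)(-0.1817) = 0.2634; H_s = arccos(0.2634) = 74.73°. In radians, H_s = 1.3043.
H_s sin φ sin δ = 1.3043 × 0.8231 × -0.1788 = -0.1920.
cos φ cos δ sin H_s = 0.5678 × 0.9839 × 0.9647 = 0.5389.
Q̄ = (1370/π) × (-0.1920 + 0.5389) = 436.08 × 0.3469 = 151.28 W/m².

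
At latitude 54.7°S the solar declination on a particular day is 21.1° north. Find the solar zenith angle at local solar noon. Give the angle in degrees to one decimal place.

75.8°

At local solar noon the hour angle is zero, so the zenith angle is |φ − δ| = |-54.7° − (21.1°)| = 75.8°.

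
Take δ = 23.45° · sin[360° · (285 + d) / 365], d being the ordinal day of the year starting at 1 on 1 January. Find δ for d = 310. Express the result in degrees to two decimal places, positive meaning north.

360 × (285 + 310) / 365 = 586.849°; sin(586.849°) = -0.7296.
δ = 23.45 × -0.7296 = -17.109° ≈ -17.11°.

-17.11°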